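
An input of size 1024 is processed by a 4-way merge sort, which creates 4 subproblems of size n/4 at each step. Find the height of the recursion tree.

For divide and conquer with division factor 4:

Problem sizes at each level:
Level 0: 1024
Level 1: 256
Level 2: 64
Level 3: 16
Level 4: 4
Level 5: 1

The root is level 0 and the size-1 base case is level 5 (the tree spans levels 0 through 5, i.e. 6 levels counting the root), so the depth is the number of divisions: log_4(1024) = 5

The recursion tree depth is log_4(1024) = 5. At each level, the problem size is divided by 4, so it takes 5 divisions to reduce to a base case of size 1. The algorithm makes 4 recursive calls at each level.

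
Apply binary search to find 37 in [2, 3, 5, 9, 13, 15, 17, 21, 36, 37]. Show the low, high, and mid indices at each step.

Binary search for 37 in [2, 3, 5, 9, 13, 15, 17, 21, 36, 37]:

lo=0, hi=9, mid=4, arr[mid]=13 -> 13 < 37, search right half
lo=5, hi=9, mid=7, arr[mid]=21 -> 21 < 37, search right half
lo=8, hi=9, mid=8, arr[mid]=36 -> 36 < 37, search right half
lo=9, hi=9, mid=9, arr[mid]=37 -> Found target at index 9!

Binary search finds 37 at index 9 after 4 comparisons. The search repeatedly halves the search space by comparing with the middle element.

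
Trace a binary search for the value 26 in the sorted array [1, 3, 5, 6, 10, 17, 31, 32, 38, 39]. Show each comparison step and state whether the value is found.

Binary search for 26 in [1, 3, 5, 6, 10, 17, 31, 32, 38, 39]:

lo=0, hi=9, mid=4, arr[mid]=10 -> 10 < 26, search right half
lo=5, hi=9, mid=7, arr[mid]=32 -> 32 > 26, search left half
lo=5, hi=6, mid=5, arr[mid]=17 -> 17 < 26, search right half
lo=6, hi=6, mid=6, arr[mid]=31 -> 31 > 26, search left half
lo=6 > hi=5, target 26 not found

Binary search determines that 26 is not in the array after 4 comparisons. The search space was exhausted without finding the target.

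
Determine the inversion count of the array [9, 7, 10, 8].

Finding inversions in [9, 7, 10, 8]:

(0, 1): arr[0]=9 > arr[1]=7
(0, 3): arr[0]=9 > arr[3]=8
(2, 3): arr[2]=10 > arr[3]=8

Total inversions: 3

The array has 3 inversion(s): (0,1), (0,3), (2,3). Each pair (i,j) satisfies i < j and arr[i] > arr[j].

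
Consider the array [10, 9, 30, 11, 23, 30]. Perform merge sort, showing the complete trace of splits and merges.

Merge sort trace:

Split: [10, 9, 30, 11, 23, 30] -> [10, 9, 30] and [11, 23, 30]
  Split: [10, 9, 30] -> [10] and [9, 30]
    Split: [9, 30] -> [9] and [30]
    Merge: [9] + [30] -> [9, 30]
  Merge: [10] + [9, 30] -> [9, 10, 30]
  Split: [11, 23, 30] -> [11] and [23, 30]
    Split: [23, 30] -> [23] and [30]
    Merge: [23] + [30] -> [23, 30]
  Merge: [11] + [23, 30] -> [11, 23, 30]
Merge: [9, 10, 30] + [11, 23, 30] -> [9, 10, 11, 23, 30, 30]

Final sorted array: [9, 10, 11, 23, 30, 30]

The merge sort proceeds by recursively splitting the array and merging sorted halves.
After all merges, the sorted array is [9, 10, 11, 23, 30, 30].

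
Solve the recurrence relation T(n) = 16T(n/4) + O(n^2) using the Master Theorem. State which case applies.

Master Theorem for T(n) = 16T(n/4) + O(n^2):

a = 16, b = 4, c = 2
log_b(a) = log_4(16) = 2.0000

Case 2: c = 2 = log_4(16) = 2.0000
T(n) = O(n^2 log n) = O(n^2 log n)

For T(n) = 16T(n/4) + O(n^2): log_4(16) = 2.0000. This is Case 2 of the Master Theorem (c = log_b(a), equal work at all levels), giving O(n^2 log n).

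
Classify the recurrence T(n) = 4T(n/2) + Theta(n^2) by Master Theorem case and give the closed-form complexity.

Master Theorem for T(n) = 4T(n/2) + O(n^2):

a = 4, b = 2, c = 2
log_b(a) = log_2(4) = 2.0000

Case 2: c = 2 = log_2(4) = 2.0000
T(n) = O(n^2 log n) = O(n^2 log n)

For T(n) = 4T(n/2) + O(n^2): log_2(4) = 2.0000. This is Case 2 of the Master Theorem (c = log_b(a), equal work at all levels), giving O(n^2 log n).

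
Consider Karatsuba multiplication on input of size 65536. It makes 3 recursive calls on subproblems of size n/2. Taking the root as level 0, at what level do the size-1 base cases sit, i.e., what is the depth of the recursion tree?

For divide and conquer with division factor 2:

Problem sizes at each level:
Level 0: 65536
Level 1: 32768
Level 2: 16384
Level 3: 8192
Level 4: 4096
Level 5: 2048
Level 6: 1024
Level 7: 512
Level 8: 256
Level 9: 128
Level 10: 64
Level 11: 32
Level 12: 16
Level 13: 8
Level 14: 4
Level 15: 2
Level 16: 1

The root is level 0 and the size-1 base case is level 16 (the tree spans levels 0 through 16, i.e. 17 levels counting the root), so the depth is the number of divisions: log_2(65536) = 16

The recursion tree depth is log_2(65536) = 16. At each level, the problem size is divided by 2, so it takes 16 divisions to reduce to a base case of size 1. The algorithm makes 3 recursive calls at each level.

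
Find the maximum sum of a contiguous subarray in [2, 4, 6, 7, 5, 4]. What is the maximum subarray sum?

Using Kadane's algorithm on [2, 4, 6, 7, 5, 4]:

Scanning through the array:
Position 1 (value 4): max_ending_here = 6, max_so_far = 6
Position 2 (value 6): max_ending_here = 12, max_so_far = 12
Position 3 (value 7): max_ending_here = 19, max_so_far = 19
Position 4 (value 5): max_ending_here = 24, max_so_far = 24
Position 5 (value 4): max_ending_here = 28, max_so_far = 28

Maximum subarray: [2, 4, 6, 7, 5, 4]
Maximum sum: 28

The maximum subarray is [2, 4, 6, 7, 5, 4] with sum 28. This subarray runs from index 0 to index 5.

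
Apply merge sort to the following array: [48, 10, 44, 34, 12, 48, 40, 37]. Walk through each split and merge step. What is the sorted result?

Merge sort trace:

Split: [48, 10, 44, 34, 12, 48, 40, 37] -> [48, 10, 44, 34] and [12, 48, 40, 37]
  Split: [48, 10, 44, 34] -> [48, 10] and [44, 34]
    Split: [48, 10] -> [48] and [10]
    Merge: [48] + [10] -> [10, 48]
    Split: [44, 34] -> [44] and [34]
    Merge: [44] + [34] -> [34, 44]
  Merge: [10, 48] + [34, 44] -> [10, 34, 44, 48]
  Split: [12, 48, 40, 37] -> [12, 48] and [40, 37]
    Split: [12, 48] -> [12] and [48]
    Merge: [12] + [48] -> [12, 48]
    Split: [40, 37] -> [40] and [37]
    Merge: [40] + [37] -> [37, 40]
  Merge: [12, 48] + [37, 40] -> [12, 37, 40, 48]
Merge: [10, 34, 44, 48] + [12, 37, 40, 48] -> [10, 12, 34, 37, 40, 44, 48, 48]

Final sorted array: [10, 12, 34, 37, 40, 44, 48, 48]

The merge sort proceeds by recursively splitting the array and merging sorted halves.
After all merges, the sorted array is [10, 12, 34, 37, 40, 44, 48, 48].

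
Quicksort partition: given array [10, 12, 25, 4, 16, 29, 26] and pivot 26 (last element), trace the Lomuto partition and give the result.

Lomuto partition with pivot = 26:

Initial array: [10, 12, 25, 4, 16, 29, 26]

arr[0]=10 <= 26: swap with position 0, array becomes [10, 12, 25, 4, 16, 29, 26]
arr[1]=12 <= 26: swap with position 1, array becomes [10, 12, 25, 4, 16, 29, 26]
arr[2]=25 <= 26: swap with position 2, array becomes [10, 12, 25, 4, 16, 29, 26]
arr[3]=4 <= 26: swap with position 3, array becomes [10, 12, 25, 4, 16, 29, 26]
arr[4]=16 <= 26: swap with position 4, array becomes [10, 12, 25, 4, 16, 29, 26]
arr[5]=29 > 26: no swap

Place pivot at position 5: [10, 12, 25, 4, 16, 26, 29]
Pivot position: 5

After partitioning with pivot 26, the array becomes [10, 12, 25, 4, 16, 26, 29]. The pivot is placed at index 5. All elements to the left of the pivot are <= 26, and all elements to the right are > 26.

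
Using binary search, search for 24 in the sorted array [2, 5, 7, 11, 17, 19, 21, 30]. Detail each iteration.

Binary search for 24 in [2, 5, 7, 11, 17, 19, 21, 30]:

lo=0, hi=7, mid=3, arr[mid]=11 -> 11 < 24, search right half
lo=4, hi=7, mid=5, arr[mid]=19 -> 19 < 24, search right half
lo=6, hi=7, mid=6, arr[mid]=21 -> 21 < 24, search right half
lo=7, hi=7, mid=7, arr[mid]=30 -> 30 > 24, search left half
lo=7 > hi=6, target 24 not found

Binary search determines that 24 is not in the array after 4 comparisons. The search space was exhausted without finding the target.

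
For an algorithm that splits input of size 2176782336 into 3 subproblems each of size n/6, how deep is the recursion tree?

For divide and conquer with division factor 6:

Problem sizes at each level:
Level 0: 2176782336
Level 1: 362797056
Level 2: 60466176
Level 3: 10077696
Level 4: 1679616
Level 5: 279936
Level 6: 46656
Level 7: 7776
Level 8: 1296
Level 9: 216
Level 10: 36
Level 11: 6
Level 12: 1

The root is level 0 and the size-1 base case is level 12 (the tree spans levels 0 through 12, i.e. 13 levels counting the root), so the depth is the number of divisions: log_6(2176782336) = 12

The recursion tree depth is log_6(2176782336) = 12. At each level, the problem size is divided by 6, so it takes 12 divisions to reduce to a base case of size 1. The algorithm makes 3 recursive calls at each level.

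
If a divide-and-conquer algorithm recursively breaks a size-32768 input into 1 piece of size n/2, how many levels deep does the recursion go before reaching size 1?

For divide and conquer with division factor 2:

Problem sizes at each level:
Level 0: 32768
Level 1: 16384
Level 2: 8192
Level 3: 4096
Level 4: 2048
Level 5: 1024
Level 6: 512
Level 7: 256
Level 8: 128
Level 9: 64
Level 10: 32
Level 11: 16
Level 12: 8
Level 13: 4
Level 14: 2
Level 15: 1

The root is level 0 and the size-1 base case is level 15 (the tree spans levels 0 through 15, i.e. 16 levels counting the root), so the depth is the number of divisions: log_2(32768) = 15

The recursion tree depth is log_2(32768) = 15. At each level, the problem size is divided by 2, so it takes 15 divisions to reduce to a base case of size 1. The algorithm makes 1 recursive call at each level.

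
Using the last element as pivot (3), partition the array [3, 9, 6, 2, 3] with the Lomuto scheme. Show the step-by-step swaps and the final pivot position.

Lomuto partition with pivot = 3:

Initial array: [3, 9, 6, 2, 3]

arr[0]=3 <= 3: swap with position 0, array becomes [3, 9, 6, 2, 3]
arr[1]=9 > 3: no swap
arr[2]=6 > 3: no swap
arr[3]=2 <= 3: swap with position 1, array becomes [3, 2, 6, 9, 3]

Place pivot at position 2: [3, 2, 3, 9, 6]
Pivot position: 2

After partitioning with pivot 3, the array becomes [3, 2, 3, 9, 6]. The pivot is placed at index 2. All elements to the left of the pivot are <= 3, and all elements to the right are > 3.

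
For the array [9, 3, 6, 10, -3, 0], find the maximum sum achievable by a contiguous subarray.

Using Kadane's algorithm on [9, 3, 6, 10, -3, 0]:

Scanning through the array:
Position 1 (value 3): max_ending_here = 12, max_so_far = 12
Position 2 (value 6): max_ending_here = 18, max_so_far = 18
Position 3 (value 10): max_ending_here = 28, max_so_far = 28
Position 4 (value -3): max_ending_here = 25, max_so_far = 28
Position 5 (value 0): max_ending_here = 25, max_so_far = 28

Maximum subarray: [9, 3, 6, 10]
Maximum sum: 28

The maximum subarray is [9, 3, 6, 10] with sum 28. This subarray runs from index 0 to index 3.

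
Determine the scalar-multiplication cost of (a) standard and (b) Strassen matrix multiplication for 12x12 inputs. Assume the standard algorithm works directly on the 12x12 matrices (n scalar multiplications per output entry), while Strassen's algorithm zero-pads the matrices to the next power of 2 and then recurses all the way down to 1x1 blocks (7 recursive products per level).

Matrix multiplication for 12x12 matrices:

Strassen's algorithm requires power-of-2 dimensions. Pad 12x12 to 16x16 (next power of 2).

Standard algorithm: 12^3 = 1728 multiplications
Strassen's algorithm: 7^(log2(16)) = 7^4 = 2401 multiplications
Difference: 1728 - 2401 = -673 (Strassen uses MORE here due to padding overhead — for small or just-over-power-of-2 n, padding can outweigh the per-level savings)

Standard: 1728 multiplications (12^3). Strassen: 2401 multiplications (7^4, after padding to 16x16). Strassen reduces 8 recursive multiplications to 7 at each level.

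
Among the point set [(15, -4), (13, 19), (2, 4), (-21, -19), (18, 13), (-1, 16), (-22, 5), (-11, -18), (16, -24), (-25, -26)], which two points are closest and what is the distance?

Computing all pairwise distances among 10 points:

d((15, -4), (13, 19)) = 23.0868
d((15, -4), (2, 4)) = 15.2643
d((15, -4), (-21, -19)) = 39.0
d((15, -4), (18, 13)) = 17.2627
d((15, -4), (-1, 16)) = 25.6125
d((15, -4), (-22, 5)) = 38.0789
d((15, -4), (-11, -18)) = 29.5296
d((15, -4), (16, -24)) = 20.025
d((15, -4), (-25, -26)) = 45.6508
d((13, 19), (2, 4)) = 18.6011
d((13, 19), (-21, -19)) = 50.9902
d((13, 19), (18, 13)) = 7.8102 <-- minimum
d((13, 19), (-1, 16)) = 14.3178
d((13, 19), (-22, 5)) = 37.6962
d((13, 19), (-11, -18)) = 44.1022
d((13, 19), (16, -24)) = 43.1045
d((13, 19), (-25, -26)) = 58.8982
d((2, 4), (-21, -19)) = 32.5269
d((2, 4), (18, 13)) = 18.3576
d((2, 4), (-1, 16)) = 12.3693
d((2, 4), (-22, 5)) = 24.0208
d((2, 4), (-11, -18)) = 25.5539
d((2, 4), (16, -24)) = 31.305
d((2, 4), (-25, -26)) = 40.3609
d((-21, -19), (18, 13)) = 50.448
d((-21, -19), (-1, 16)) = 40.3113
d((-21, -19), (-22, 5)) = 24.0208
d((-21, -19), (-11, -18)) = 10.0499
d((-21, -19), (16, -24)) = 37.3363
d((-21, -19), (-25, -26)) = 8.0623
d((18, 13), (-1, 16)) = 19.2354
d((18, 13), (-22, 5)) = 40.7922
d((18, 13), (-11, -18)) = 42.45
d((18, 13), (16, -24)) = 37.054
d((18, 13), (-25, -26)) = 58.0517
d((-1, 16), (-22, 5)) = 23.7065
d((-1, 16), (-11, -18)) = 35.4401
d((-1, 16), (16, -24)) = 43.4626
d((-1, 16), (-25, -26)) = 48.3735
d((-22, 5), (-11, -18)) = 25.4951
d((-22, 5), (16, -24)) = 47.8017
d((-22, 5), (-25, -26)) = 31.1448
d((-11, -18), (16, -24)) = 27.6586
d((-11, -18), (-25, -26)) = 16.1245
d((16, -24), (-25, -26)) = 41.0488

Closest pair: (13, 19) and (18, 13) with distance 7.8102

The closest pair is (13, 19) and (18, 13) with Euclidean distance 7.8102. For 10 points, brute-force pairwise comparison is shown above. For large n, the divide-and-conquer algorithm (sort by x, recurse on halves, check the dividing strip) achieves O(n log n).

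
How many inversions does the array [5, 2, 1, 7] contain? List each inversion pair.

Finding inversions in [5, 2, 1, 7]:

(0, 1): arr[0]=5 > arr[1]=2
(0, 2): arr[0]=5 > arr[2]=1
(1, 2): arr[1]=2 > arr[2]=1

Total inversions: 3

The array has 3 inversion(s): (0,1), (0,2), (1,2). Each pair (i,j) satisfies i < j and arr[i] > arr[j].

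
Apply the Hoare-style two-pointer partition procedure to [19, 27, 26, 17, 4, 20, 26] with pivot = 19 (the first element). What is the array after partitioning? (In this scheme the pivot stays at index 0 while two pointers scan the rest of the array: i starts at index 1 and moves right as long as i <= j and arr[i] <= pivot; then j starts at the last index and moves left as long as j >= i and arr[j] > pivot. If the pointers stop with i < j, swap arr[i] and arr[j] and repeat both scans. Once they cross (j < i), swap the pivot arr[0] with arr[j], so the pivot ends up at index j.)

Hoare-style two-pointer partition with pivot = 19:

Initial array: [19, 27, 26, 17, 4, 20, 26]

Pointers start at i = 1, j = 6.
i stops at index 1 (arr[1]=27 > 19), j stops at index 4 (arr[4]=4 <= 19): swap arr[1] and arr[4], array becomes [19, 4, 26, 17, 27, 20, 26]
i stops at index 2 (arr[2]=26 > 19), j stops at index 3 (arr[3]=17 <= 19): swap arr[2] and arr[3], array becomes [19, 4, 17, 26, 27, 20, 26]
i ends at 3, j ends at 2: the pointers have crossed (j < i), so scanning stops.

Swap pivot arr[0] with arr[2] to place pivot at position 2: [17, 4, 19, 26, 27, 20, 26]
Pivot position: 2

After partitioning with pivot 19, the array becomes [17, 4, 19, 26, 27, 20, 26]. The pivot is placed at index 2. All elements to the left of the pivot are <= 19, and all elements to the right are > 19.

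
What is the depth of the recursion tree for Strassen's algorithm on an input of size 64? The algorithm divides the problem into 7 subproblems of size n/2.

For divide and conquer with division factor 2:

Problem sizes at each level:
Level 0: 64
Level 1: 32
Level 2: 16
Level 3: 8
Level 4: 4
Level 5: 2
Level 6: 1

The root is level 0 and the size-1 base case is level 6 (the tree spans levels 0 through 6, i.e. 7 levels counting the root), so the depth is the number of divisions: log_2(64) = 6

The recursion tree depth is log_2(64) = 6. At each level, the problem size is divided by 2, so it takes 6 divisions to reduce to a base case of size 1. The algorithm makes 7 recursive calls at each level.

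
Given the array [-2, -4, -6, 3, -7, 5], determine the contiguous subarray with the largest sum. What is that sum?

Using Kadane's algorithm on [-2, -4, -6, 3, -7, 5]:

Scanning through the array:
Position 1 (value -4): max_ending_here = -4, max_so_far = -2
Position 2 (value -6): max_ending_here = -6, max_so_far = -2
Position 3 (value 3): max_ending_here = 3, max_so_far = 3
Position 4 (value -7): max_ending_here = -4, max_so_far = 3
Position 5 (value 5): max_ending_here = 5, max_so_far = 5

Maximum subarray: [5]
Maximum sum: 5

The maximum subarray is [5] with sum 5. This subarray runs from index 5 to index 5.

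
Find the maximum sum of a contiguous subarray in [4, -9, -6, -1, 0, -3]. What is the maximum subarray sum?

Using Kadane's algorithm on [4, -9, -6, -1, 0, -3]:

Scanning through the array:
Position 1 (value -9): max_ending_here = -5, max_so_far = 4
Position 2 (value -6): max_ending_here = -6, max_so_far = 4
Position 3 (value -1): max_ending_here = -1, max_so_far = 4
Position 4 (value 0): max_ending_here = 0, max_so_far = 4
Position 5 (value -3): max_ending_here = -3, max_so_far = 4

Maximum subarray: [4]
Maximum sum: 4

The maximum subarray is [4] with sum 4. This subarray runs from index 0 to index 0.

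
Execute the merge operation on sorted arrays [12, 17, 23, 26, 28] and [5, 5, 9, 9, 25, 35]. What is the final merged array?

Merging process:

Compare 12 vs 5: take 5 from right. Merged: [5]
Compare 12 vs 5: take 5 from right. Merged: [5, 5]
Compare 12 vs 9: take 9 from right. Merged: [5, 5, 9]
Compare 12 vs 9: take 9 from right. Merged: [5, 5, 9, 9]
Compare 12 vs 25: take 12 from left. Merged: [5, 5, 9, 9, 12]
Compare 17 vs 25: take 17 from left. Merged: [5, 5, 9, 9, 12, 17]
Compare 23 vs 25: take 23 from left. Merged: [5, 5, 9, 9, 12, 17, 23]
Compare 26 vs 25: take 25 from right. Merged: [5, 5, 9, 9, 12, 17, 23, 25]
Compare 26 vs 35: take 26 from left. Merged: [5, 5, 9, 9, 12, 17, 23, 25, 26]
Compare 28 vs 35: take 28 from left. Merged: [5, 5, 9, 9, 12, 17, 23, 25, 26, 28]
Append remaining from right: [35]. Merged: [5, 5, 9, 9, 12, 17, 23, 25, 26, 28, 35]

Final merged array: [5, 5, 9, 9, 12, 17, 23, 25, 26, 28, 35]
Total comparisons: 10

The merged array is [5, 5, 9, 9, 12, 17, 23, 25, 26, 28, 35], requiring 10 comparisons. The merge step runs in O(n) time where n is the total number of elements.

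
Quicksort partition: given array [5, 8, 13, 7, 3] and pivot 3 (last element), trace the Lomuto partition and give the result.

Lomuto partition with pivot = 3:

Initial array: [5, 8, 13, 7, 3]

arr[0]=5 > 3: no swap
arr[1]=8 > 3: no swap
arr[2]=13 > 3: no swap
arr[3]=7 > 3: no swap

Place pivot at position 0: [3, 8, 13, 7, 5]
Pivot position: 0

After partitioning with pivot 3, the array becomes [3, 8, 13, 7, 5]. The pivot is placed at index 0. All elements to the left of the pivot are <= 3, and all elements to the right are > 3.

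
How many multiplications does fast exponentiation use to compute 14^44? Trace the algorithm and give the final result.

Computing 14^44 by squaring (build up from 14^1; each line after the first costs one multiplication):

14^1 = 14
14^2 = (14^1)^2 = 14^2 = 196
14^4 = (14^2)^2 = 196^2 = 38416
14^5 = 14 * 14^4 = 14 * 38416 = 537824
14^10 = (14^5)^2 = 537824^2 = 289254654976
14^11 = 14 * 14^10 = 14 * 289254654976 = 4049565169664
14^22 = (14^11)^2 = 4049565169664^2 = 16398978063355821105872896
14^44 = (14^22)^2 = 16398978063355821105872896^2 = 268926481522425436988250652599945506664302107426816

Result: 268926481522425436988250652599945506664302107426816
Multiplications needed: 7 (7 lines after 14^1)

14^44 = 268926481522425436988250652599945506664302107426816. Using exponentiation by squaring, this requires 7 multiplications. The key idea: if the exponent is even, square the half-power; if odd, multiply by the base once.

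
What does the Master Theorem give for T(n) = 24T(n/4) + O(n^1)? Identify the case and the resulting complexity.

Master Theorem for T(n) = 24T(n/4) + O(n^1):

a = 24, b = 4, c = 1
log_b(a) = log_4(24) = 2.2925

Case 1: c = 1 < log_4(24) = 2.2925
T(n) = O(n^(log_4 24))

For T(n) = 24T(n/4) + O(n^1): log_4(24) = 2.2925. This is Case 1 of the Master Theorem (c < log_b(a), work dominated by leaves), giving O(n^(log_4 24)).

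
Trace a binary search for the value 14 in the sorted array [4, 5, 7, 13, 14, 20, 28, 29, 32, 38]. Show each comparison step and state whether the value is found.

Binary search for 14 in [4, 5, 7, 13, 14, 20, 28, 29, 32, 38]:

lo=0, hi=9, mid=4, arr[mid]=14 -> Found target at index 4!

Binary search finds 14 at index 4 after 1 comparisons. The search repeatedly halves the search space by comparing with the middle element.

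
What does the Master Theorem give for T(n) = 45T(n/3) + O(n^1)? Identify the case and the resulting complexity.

Master Theorem for T(n) = 45T(n/3) + O(n^1):

a = 45, b = 3, c = 1
log_b(a) = log_3(45) = 3.4650

Case 1: c = 1 < log_3(45) = 3.4650
T(n) = O(n^(log_3 45))

For T(n) = 45T(n/3) + O(n^1): log_3(45) = 3.4650. This is Case 1 of the Master Theorem (c < log_b(a), work dominated by leaves), giving O(n^(log_3 45)).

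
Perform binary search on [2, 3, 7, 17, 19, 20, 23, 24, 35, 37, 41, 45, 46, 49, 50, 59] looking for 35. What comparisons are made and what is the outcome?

Binary search for 35 in [2, 3, 7, 17, 19, 20, 23, 24, 35, 37, 41, 45, 46, 49, 50, 59]:

lo=0, hi=15, mid=7, arr[mid]=24 -> 24 < 35, search right half
lo=8, hi=15, mid=11, arr[mid]=45 -> 45 > 35, search left half
lo=8, hi=10, mid=9, arr[mid]=37 -> 37 > 35, search left half
lo=8, hi=8, mid=8, arr[mid]=35 -> Found target at index 8!

Binary search finds 35 at index 8 after 4 comparisons. The search repeatedly halves the search space by comparing with the middle element.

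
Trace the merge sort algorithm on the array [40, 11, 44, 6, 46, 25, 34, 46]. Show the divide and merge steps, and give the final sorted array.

Merge sort trace:

Split: [40, 11, 44, 6, 46, 25, 34, 46] -> [40, 11, 44, 6] and [46, 25, 34, 46]
  Split: [40, 11, 44, 6] -> [40, 11] and [44, 6]
    Split: [40, 11] -> [40] and [11]
    Merge: [40] + [11] -> [11, 40]
    Split: [44, 6] -> [44] and [6]
    Merge: [44] + [6] -> [6, 44]
  Merge: [11, 40] + [6, 44] -> [6, 11, 40, 44]
  Split: [46, 25, 34, 46] -> [46, 25] and [34, 46]
    Split: [46, 25] -> [46] and [25]
    Merge: [46] + [25] -> [25, 46]
    Split: [34, 46] -> [34] and [46]
    Merge: [34] + [46] -> [34, 46]
  Merge: [25, 46] + [34, 46] -> [25, 34, 46, 46]
Merge: [6, 11, 40, 44] + [25, 34, 46, 46] -> [6, 11, 25, 34, 40, 44, 46, 46]

Final sorted array: [6, 11, 25, 34, 40, 44, 46, 46]

The merge sort proceeds by recursively splitting the array and merging sorted halves.
After all merges, the sorted array is [6, 11, 25, 34, 40, 44, 46, 46].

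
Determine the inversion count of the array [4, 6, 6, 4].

Finding inversions in [4, 6, 6, 4]:

(1, 3): arr[1]=6 > arr[3]=4
(2, 3): arr[2]=6 > arr[3]=4

Total inversions: 2

The array has 2 inversion(s): (1,3), (2,3). Each pair (i,j) satisfies i < j and arr[i] > arr[j].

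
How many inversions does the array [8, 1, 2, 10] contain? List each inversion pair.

Finding inversions in [8, 1, 2, 10]:

(0, 1): arr[0]=8 > arr[1]=1
(0, 2): arr[0]=8 > arr[2]=2

Total inversions: 2

The array has 2 inversion(s): (0,1), (0,2). Each pair (i,j) satisfies i < j and arr[i] > arr[j].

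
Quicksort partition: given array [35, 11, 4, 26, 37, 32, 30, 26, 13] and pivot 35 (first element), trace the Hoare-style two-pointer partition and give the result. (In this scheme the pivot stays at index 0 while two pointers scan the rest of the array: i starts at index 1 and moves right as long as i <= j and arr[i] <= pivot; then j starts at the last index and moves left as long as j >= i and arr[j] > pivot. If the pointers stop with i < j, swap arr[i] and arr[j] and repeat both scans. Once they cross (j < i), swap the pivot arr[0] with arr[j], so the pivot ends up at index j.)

Hoare-style two-pointer partition with pivot = 35:

Initial array: [35, 11, 4, 26, 37, 32, 30, 26, 13]

Pointers start at i = 1, j = 8.
i stops at index 4 (arr[4]=37 > 35), j stops at index 8 (arr[8]=13 <= 35): swap arr[4] and arr[8], array becomes [35, 11, 4, 26, 13, 32, 30, 26, 37]
i ends at 8, j ends at 7: the pointers have crossed (j < i), so scanning stops.

Swap pivot arr[0] with arr[7] to place pivot at position 7: [26, 11, 4, 26, 13, 32, 30, 35, 37]
Pivot position: 7

After partitioning with pivot 35, the array becomes [26, 11, 4, 26, 13, 32, 30, 35, 37]. The pivot is placed at index 7. All elements to the left of the pivot are <= 35, and all elements to the right are > 35.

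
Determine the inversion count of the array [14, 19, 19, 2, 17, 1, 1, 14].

Finding inversions in [14, 19, 19, 2, 17, 1, 1, 14]:

(0, 3): arr[0]=14 > arr[3]=2
(0, 5): arr[0]=14 > arr[5]=1
(0, 6): arr[0]=14 > arr[6]=1
(1, 3): arr[1]=19 > arr[3]=2
(1, 4): arr[1]=19 > arr[4]=17
(1, 5): arr[1]=19 > arr[5]=1
(1, 6): arr[1]=19 > arr[6]=1
(1, 7): arr[1]=19 > arr[7]=14
(2, 3): arr[2]=19 > arr[3]=2
(2, 4): arr[2]=19 > arr[4]=17
(2, 5): arr[2]=19 > arr[5]=1
(2, 6): arr[2]=19 > arr[6]=1
(2, 7): arr[2]=19 > arr[7]=14
(3, 5): arr[3]=2 > arr[5]=1
(3, 6): arr[3]=2 > arr[6]=1
(4, 5): arr[4]=17 > arr[5]=1
(4, 6): arr[4]=17 > arr[6]=1
(4, 7): arr[4]=17 > arr[7]=14

Total inversions: 18

The array has 18 inversion(s): (0,3), (0,5), (0,6), (1,3), (1,4), (1,5), (1,6), (1,7), (2,3), (2,4), (2,5), (2,6), (2,7), (3,5), (3,6), (4,5), (4,6), (4,7). Each pair (i,j) satisfies i < j and arr[i] > arr[j].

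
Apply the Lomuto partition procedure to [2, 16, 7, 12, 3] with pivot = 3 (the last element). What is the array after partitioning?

Lomuto partition with pivot = 3:

Initial array: [2, 16, 7, 12, 3]

arr[0]=2 <= 3: swap with position 0, array becomes [2, 16, 7, 12, 3]
arr[1]=16 > 3: no swap
arr[2]=7 > 3: no swap
arr[3]=12 > 3: no swap

Place pivot at position 1: [2, 3, 7, 12, 16]
Pivot position: 1

After partitioning with pivot 3, the array becomes [2, 3, 7, 12, 16]. The pivot is placed at index 1. All elements to the left of the pivot are <= 3, and all elements to the right are > 3.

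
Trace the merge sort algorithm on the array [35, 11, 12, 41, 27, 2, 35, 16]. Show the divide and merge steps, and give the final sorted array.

Merge sort trace:

Split: [35, 11, 12, 41, 27, 2, 35, 16] -> [35, 11, 12, 41] and [27, 2, 35, 16]
  Split: [35, 11, 12, 41] -> [35, 11] and [12, 41]
    Split: [35, 11] -> [35] and [11]
    Merge: [35] + [11] -> [11, 35]
    Split: [12, 41] -> [12] and [41]
    Merge: [12] + [41] -> [12, 41]
  Merge: [11, 35] + [12, 41] -> [11, 12, 35, 41]
  Split: [27, 2, 35, 16] -> [27, 2] and [35, 16]
    Split: [27, 2] -> [27] and [2]
    Merge: [27] + [2] -> [2, 27]
    Split: [35, 16] -> [35] and [16]
    Merge: [35] + [16] -> [16, 35]
  Merge: [2, 27] + [16, 35] -> [2, 16, 27, 35]
Merge: [11, 12, 35, 41] + [2, 16, 27, 35] -> [2, 11, 12, 16, 27, 35, 35, 41]

Final sorted array: [2, 11, 12, 16, 27, 35, 35, 41]

The merge sort proceeds by recursively splitting the array and merging sorted halves.
After all merges, the sorted array is [2, 11, 12, 16, 27, 35, 35, 41].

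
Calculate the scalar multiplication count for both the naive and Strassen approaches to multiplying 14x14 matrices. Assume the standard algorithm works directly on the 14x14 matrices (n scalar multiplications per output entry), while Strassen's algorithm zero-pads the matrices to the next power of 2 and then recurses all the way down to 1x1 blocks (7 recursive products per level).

Matrix multiplication for 14x14 matrices:

Strassen's algorithm requires power-of-2 dimensions. Pad 14x14 to 16x16 (next power of 2).

Standard algorithm: 14^3 = 2744 multiplications
Strassen's algorithm: 7^(log2(16)) = 7^4 = 2401 multiplications
Savings: 2744 - 2401 = 343 multiplications

Standard: 2744 multiplications (14^3). Strassen: 2401 multiplications (7^4, after padding to 16x16). Strassen reduces 8 recursive multiplications to 7 at each level.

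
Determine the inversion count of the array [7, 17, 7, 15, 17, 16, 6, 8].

Finding inversions in [7, 17, 7, 15, 17, 16, 6, 8]:

(0, 6): arr[0]=7 > arr[6]=6
(1, 2): arr[1]=17 > arr[2]=7
(1, 3): arr[1]=17 > arr[3]=15
(1, 5): arr[1]=17 > arr[5]=16
(1, 6): arr[1]=17 > arr[6]=6
(1, 7): arr[1]=17 > arr[7]=8
(2, 6): arr[2]=7 > arr[6]=6
(3, 6): arr[3]=15 > arr[6]=6
(3, 7): arr[3]=15 > arr[7]=8
(4, 5): arr[4]=17 > arr[5]=16
(4, 6): arr[4]=17 > arr[6]=6
(4, 7): arr[4]=17 > arr[7]=8
(5, 6): arr[5]=16 > arr[6]=6
(5, 7): arr[5]=16 > arr[7]=8

Total inversions: 14

The array has 14 inversion(s): (0,6), (1,2), (1,3), (1,5), (1,6), (1,7), (2,6), (3,6), (3,7), (4,5), (4,6), (4,7), (5,6), (5,7). Each pair (i,j) satisfies i < j and arr[i] > arr[j].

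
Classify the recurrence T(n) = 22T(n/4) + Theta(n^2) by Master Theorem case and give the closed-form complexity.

Master Theorem for T(n) = 22T(n/4) + O(n^2):

a = 22, b = 4, c = 2
log_b(a) = log_4(22) = 2.2297

Case 1: c = 2 < log_4(22) = 2.2297
T(n) = O(n^(log_4 22))

For T(n) = 22T(n/4) + O(n^2): log_4(22) = 2.2297. This is Case 1 of the Master Theorem (c < log_b(a), work dominated by leaves), giving O(n^(log_4 22)).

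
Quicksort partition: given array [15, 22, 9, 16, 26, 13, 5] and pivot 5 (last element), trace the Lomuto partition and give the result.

Lomuto partition with pivot = 5:

Initial array: [15, 22, 9, 16, 26, 13, 5]

arr[0]=15 > 5: no swap
arr[1]=22 > 5: no swap
arr[2]=9 > 5: no swap
arr[3]=16 > 5: no swap
arr[4]=26 > 5: no swap
arr[5]=13 > 5: no swap

Place pivot at position 0: [5, 22, 9, 16, 26, 13, 15]
Pivot position: 0

After partitioning with pivot 5, the array becomes [5, 22, 9, 16, 26, 13, 15]. The pivot is placed at index 0. All elements to the left of the pivot are <= 5, and all elements to the right are > 5.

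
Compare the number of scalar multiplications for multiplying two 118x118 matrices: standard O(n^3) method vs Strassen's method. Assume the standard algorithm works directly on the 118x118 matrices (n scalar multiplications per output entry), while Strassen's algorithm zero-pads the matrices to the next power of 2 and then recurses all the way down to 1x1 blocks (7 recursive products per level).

Matrix multiplication for 118x118 matrices:

Strassen's algorithm requires power-of-2 dimensions. Pad 118x118 to 128x128 (next power of 2).

Standard algorithm: 118^3 = 1643032 multiplications
Strassen's algorithm: 7^(log2(128)) = 7^7 = 823543 multiplications
Savings: 1643032 - 823543 = 819489 multiplications

Standard: 1643032 multiplications (118^3). Strassen: 823543 multiplications (7^7, after padding to 128x128). Strassen reduces 8 recursive multiplications to 7 at each level.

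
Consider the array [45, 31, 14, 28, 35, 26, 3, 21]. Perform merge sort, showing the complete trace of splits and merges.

Merge sort trace:

Split: [45, 31, 14, 28, 35, 26, 3, 21] -> [45, 31, 14, 28] and [35, 26, 3, 21]
  Split: [45, 31, 14, 28] -> [45, 31] and [14, 28]
    Split: [45, 31] -> [45] and [31]
    Merge: [45] + [31] -> [31, 45]
    Split: [14, 28] -> [14] and [28]
    Merge: [14] + [28] -> [14, 28]
  Merge: [31, 45] + [14, 28] -> [14, 28, 31, 45]
  Split: [35, 26, 3, 21] -> [35, 26] and [3, 21]
    Split: [35, 26] -> [35] and [26]
    Merge: [35] + [26] -> [26, 35]
    Split: [3, 21] -> [3] and [21]
    Merge: [3] + [21] -> [3, 21]
  Merge: [26, 35] + [3, 21] -> [3, 21, 26, 35]
Merge: [14, 28, 31, 45] + [3, 21, 26, 35] -> [3, 14, 21, 26, 28, 31, 35, 45]

Final sorted array: [3, 14, 21, 26, 28, 31, 35, 45]

The merge sort proceeds by recursively splitting the array and merging sorted halves.
After all merges, the sorted array is [3, 14, 21, 26, 28, 31, 35, 45].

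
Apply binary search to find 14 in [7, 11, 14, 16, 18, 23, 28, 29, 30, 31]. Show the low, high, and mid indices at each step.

Binary search for 14 in [7, 11, 14, 16, 18, 23, 28, 29, 30, 31]:

lo=0, hi=9, mid=4, arr[mid]=18 -> 18 > 14, search left half
lo=0, hi=3, mid=1, arr[mid]=11 -> 11 < 14, search right half
lo=2, hi=3, mid=2, arr[mid]=14 -> Found target at index 2!

Binary search finds 14 at index 2 after 3 comparisons. The search repeatedly halves the search space by comparing with the middle element.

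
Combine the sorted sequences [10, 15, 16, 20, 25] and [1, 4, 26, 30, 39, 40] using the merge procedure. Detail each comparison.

Merging process:

Compare 10 vs 1: take 1 from right. Merged: [1]
Compare 10 vs 4: take 4 from right. Merged: [1, 4]
Compare 10 vs 26: take 10 from left. Merged: [1, 4, 10]
Compare 15 vs 26: take 15 from left. Merged: [1, 4, 10, 15]
Compare 16 vs 26: take 16 from left. Merged: [1, 4, 10, 15, 16]
Compare 20 vs 26: take 20 from left. Merged: [1, 4, 10, 15, 16, 20]
Compare 25 vs 26: take 25 from left. Merged: [1, 4, 10, 15, 16, 20, 25]
Append remaining from right: [26, 30, 39, 40]. Merged: [1, 4, 10, 15, 16, 20, 25, 26, 30, 39, 40]

Final merged array: [1, 4, 10, 15, 16, 20, 25, 26, 30, 39, 40]
Total comparisons: 7

The merged array is [1, 4, 10, 15, 16, 20, 25, 26, 30, 39, 40], requiring 7 comparisons. The merge step runs in O(n) time where n is the total number of elements.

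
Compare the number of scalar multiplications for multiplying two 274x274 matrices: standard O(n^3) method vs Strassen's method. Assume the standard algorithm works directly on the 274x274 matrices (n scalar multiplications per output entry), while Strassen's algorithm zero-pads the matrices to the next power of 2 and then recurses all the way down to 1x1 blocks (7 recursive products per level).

Matrix multiplication for 274x274 matrices:

Strassen's algorithm requires power-of-2 dimensions. Pad 274x274 to 512x512 (next power of 2).

Standard algorithm: 274^3 = 20570824 multiplications
Strassen's algorithm: 7^(log2(512)) = 7^9 = 40353607 multiplications
Difference: 20570824 - 40353607 = -19782783 (Strassen uses MORE here due to padding overhead — for small or just-over-power-of-2 n, padding can outweigh the per-level savings)

Standard: 20570824 multiplications (274^3). Strassen: 40353607 multiplications (7^9, after padding to 512x512). Strassen reduces 8 recursive multiplications to 7 at each level.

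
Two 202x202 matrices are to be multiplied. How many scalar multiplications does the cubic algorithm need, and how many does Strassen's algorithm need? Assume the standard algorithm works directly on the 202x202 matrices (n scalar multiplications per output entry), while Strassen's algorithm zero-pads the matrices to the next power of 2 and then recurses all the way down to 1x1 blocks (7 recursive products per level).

Matrix multiplication for 202x202 matrices:

Strassen's algorithm requires power-of-2 dimensions. Pad 202x202 to 256x256 (next power of 2).

Standard algorithm: 202^3 = 8242408 multiplications
Strassen's algorithm: 7^(log2(256)) = 7^8 = 5764801 multiplications
Savings: 8242408 - 5764801 = 2477607 multiplications

Standard: 8242408 multiplications (202^3). Strassen: 5764801 multiplications (7^8, after padding to 256x256). Strassen reduces 8 recursive multiplications to 7 at each level.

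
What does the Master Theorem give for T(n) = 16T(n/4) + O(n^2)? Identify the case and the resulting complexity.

Master Theorem for T(n) = 16T(n/4) + O(n^2):

a = 16, b = 4, c = 2
log_b(a) = log_4(16) = 2.0000

Case 2: c = 2 = log_4(16) = 2.0000
T(n) = O(n^2 log n) = O(n^2 log n)

For T(n) = 16T(n/4) + O(n^2): log_4(16) = 2.0000. This is Case 2 of the Master Theorem (c = log_b(a), equal work at all levels), giving O(n^2 log n).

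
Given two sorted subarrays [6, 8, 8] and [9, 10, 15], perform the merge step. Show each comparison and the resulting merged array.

Merging process:

Compare 6 vs 9: take 6 from left. Merged: [6]
Compare 8 vs 9: take 8 from left. Merged: [6, 8]
Compare 8 vs 9: take 8 from left. Merged: [6, 8, 8]
Append remaining from right: [9, 10, 15]. Merged: [6, 8, 8, 9, 10, 15]

Final merged array: [6, 8, 8, 9, 10, 15]
Total comparisons: 3

The merged array is [6, 8, 8, 9, 10, 15], requiring 3 comparisons. The merge step runs in O(n) time where n is the total number of elements.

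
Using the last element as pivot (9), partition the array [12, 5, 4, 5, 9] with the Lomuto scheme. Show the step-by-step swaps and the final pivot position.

Lomuto partition with pivot = 9:

Initial array: [12, 5, 4, 5, 9]

arr[0]=12 > 9: no swap
arr[1]=5 <= 9: swap with position 0, array becomes [5, 12, 4, 5, 9]
arr[2]=4 <= 9: swap with position 1, array becomes [5, 4, 12, 5, 9]
arr[3]=5 <= 9: swap with position 2, array becomes [5, 4, 5, 12, 9]

Place pivot at position 3: [5, 4, 5, 9, 12]
Pivot position: 3

After partitioning with pivot 9, the array becomes [5, 4, 5, 9, 12]. The pivot is placed at index 3. All elements to the left of the pivot are <= 9, and all elements to the right are > 9.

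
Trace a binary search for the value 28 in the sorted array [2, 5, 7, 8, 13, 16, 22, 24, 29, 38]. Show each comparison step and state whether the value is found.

Binary search for 28 in [2, 5, 7, 8, 13, 16, 22, 24, 29, 38]:

lo=0, hi=9, mid=4, arr[mid]=13 -> 13 < 28, search right half
lo=5, hi=9, mid=7, arr[mid]=24 -> 24 < 28, search right half
lo=8, hi=9, mid=8, arr[mid]=29 -> 29 > 28, search left half
lo=8 > hi=7, target 28 not found

Binary search determines that 28 is not in the array after 3 comparisons. The search space was exhausted without finding the target.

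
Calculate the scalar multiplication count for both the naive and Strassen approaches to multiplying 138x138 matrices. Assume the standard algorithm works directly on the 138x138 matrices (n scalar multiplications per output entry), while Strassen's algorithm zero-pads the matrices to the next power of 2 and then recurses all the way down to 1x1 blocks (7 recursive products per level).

Matrix multiplication for 138x138 matrices:

Strassen's algorithm requires power-of-2 dimensions. Pad 138x138 to 256x256 (next power of 2).

Standard algorithm: 138^3 = 2628072 multiplications
Strassen's algorithm: 7^(log2(256)) = 7^8 = 5764801 multiplications
Difference: 2628072 - 5764801 = -3136729 (Strassen uses MORE here due to padding overhead — for small or just-over-power-of-2 n, padding can outweigh the per-level savings)

Standard: 2628072 multiplications (138^3). Strassen: 5764801 multiplications (7^8, after padding to 256x256). Strassen reduces 8 recursive multiplications to 7 at each level.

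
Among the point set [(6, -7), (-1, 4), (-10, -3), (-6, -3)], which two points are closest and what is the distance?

Computing all pairwise distances among 4 points:

d((6, -7), (-1, 4)) = 13.0384
d((6, -7), (-10, -3)) = 16.4924
d((6, -7), (-6, -3)) = 12.6491
d((-1, 4), (-10, -3)) = 11.4018
d((-1, 4), (-6, -3)) = 8.6023
d((-10, -3), (-6, -3)) = 4.0 <-- minimum

Closest pair: (-10, -3) and (-6, -3) with distance 4.0

The closest pair is (-10, -3) and (-6, -3) with Euclidean distance 4.0. For 4 points, brute-force pairwise comparison is shown above. For large n, the divide-and-conquer algorithm (sort by x, recurse on halves, check the dividing strip) achieves O(n log n).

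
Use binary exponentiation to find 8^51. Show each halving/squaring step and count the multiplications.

Computing 8^51 by squaring (build up from 8^1; each line after the first costs one multiplication):

8^1 = 8
8^2 = (8^1)^2 = 8^2 = 64
8^3 = 8 * 8^2 = 8 * 64 = 512
8^6 = (8^3)^2 = 512^2 = 262144
8^12 = (8^6)^2 = 262144^2 = 68719476736
8^24 = (8^12)^2 = 68719476736^2 = 4722366482869645213696
8^25 = 8 * 8^24 = 8 * 4722366482869645213696 = 37778931862957161709568
8^50 = (8^25)^2 = 37778931862957161709568^2 = 1427247692705959881058285969449495136382746624
8^51 = 8 * 8^50 = 8 * 1427247692705959881058285969449495136382746624 = 11417981541647679048466287755595961091061972992

Result: 11417981541647679048466287755595961091061972992
Multiplications needed: 8 (8 lines after 8^1)

8^51 = 11417981541647679048466287755595961091061972992. Using exponentiation by squaring, this requires 8 multiplications. The key idea: if the exponent is even, square the half-power; if odd, multiply by the base once.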